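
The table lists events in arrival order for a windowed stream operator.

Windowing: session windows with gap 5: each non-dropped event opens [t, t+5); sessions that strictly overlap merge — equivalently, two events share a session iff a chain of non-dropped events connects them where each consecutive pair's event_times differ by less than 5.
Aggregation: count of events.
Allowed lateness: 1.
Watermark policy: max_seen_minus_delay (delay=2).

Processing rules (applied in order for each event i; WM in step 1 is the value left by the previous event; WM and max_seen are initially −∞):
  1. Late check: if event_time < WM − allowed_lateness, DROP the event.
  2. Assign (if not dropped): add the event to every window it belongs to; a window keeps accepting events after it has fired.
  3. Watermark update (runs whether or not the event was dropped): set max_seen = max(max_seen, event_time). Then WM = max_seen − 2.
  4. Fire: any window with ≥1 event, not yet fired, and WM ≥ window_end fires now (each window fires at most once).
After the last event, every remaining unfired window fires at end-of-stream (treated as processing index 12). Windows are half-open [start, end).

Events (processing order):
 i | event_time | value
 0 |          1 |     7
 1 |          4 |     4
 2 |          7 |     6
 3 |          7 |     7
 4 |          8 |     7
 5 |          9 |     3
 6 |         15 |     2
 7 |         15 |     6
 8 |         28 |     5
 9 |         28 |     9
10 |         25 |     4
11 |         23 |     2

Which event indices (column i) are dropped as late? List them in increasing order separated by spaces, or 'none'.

i=0 t=1 v=7: → [1,6); WM=-1
i=1 t=4 v=4: → [1,9); WM=2
i=2 t=7 v=6: → [1,12); WM=5
i=3 t=7 v=7: → [1,12); WM=5
i=4 t=8 v=7: → [1,13); WM=6
i=5 t=9 v=3: → [1,14); WM=7
i=6 t=15 v=2: → [15,20); WM=13
i=7 t=15 v=6: → [15,20); WM=13
i=8 t=28 v=5: → [28,33); WM=26
i=9 t=28 v=9: → [28,33); WM=26
i=10 t=25 v=4: → [25,33); WM=26
i=11 t=23 v=2: DROP (t<26-1); WM=26

11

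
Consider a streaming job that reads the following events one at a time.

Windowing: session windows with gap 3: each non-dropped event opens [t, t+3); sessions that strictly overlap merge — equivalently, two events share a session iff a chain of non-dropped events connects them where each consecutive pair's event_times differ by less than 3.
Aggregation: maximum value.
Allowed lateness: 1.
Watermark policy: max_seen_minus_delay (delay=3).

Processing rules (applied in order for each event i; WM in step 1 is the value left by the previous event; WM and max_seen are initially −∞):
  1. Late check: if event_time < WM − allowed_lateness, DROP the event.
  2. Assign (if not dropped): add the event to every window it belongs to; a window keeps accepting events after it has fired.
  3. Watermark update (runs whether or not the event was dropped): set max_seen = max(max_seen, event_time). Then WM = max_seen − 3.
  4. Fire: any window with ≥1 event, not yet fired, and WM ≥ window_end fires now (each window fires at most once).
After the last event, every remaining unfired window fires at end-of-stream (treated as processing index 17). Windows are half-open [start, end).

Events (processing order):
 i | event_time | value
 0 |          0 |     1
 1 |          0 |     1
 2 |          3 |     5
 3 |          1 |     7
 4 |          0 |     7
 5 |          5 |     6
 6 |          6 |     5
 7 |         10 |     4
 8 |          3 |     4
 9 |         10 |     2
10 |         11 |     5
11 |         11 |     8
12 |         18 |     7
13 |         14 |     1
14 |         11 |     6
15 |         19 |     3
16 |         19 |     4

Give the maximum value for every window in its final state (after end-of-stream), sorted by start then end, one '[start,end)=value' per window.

i=0 t=0 v=1: → [0,3); WM=-3
i=1 t=0 v=1: → [0,3); WM=-3
i=2 t=3 v=5: → [3,6); WM=0
i=3 t=1 v=7: → [0,6); WM=0
i=4 t=0 v=7: → [0,6); WM=0
i=5 t=5 v=6: → [0,8); WM=2
i=6 t=6 v=5: → [0,9); WM=3
i=7 t=10 v=4: → [10,13); WM=7
i=8 t=3 v=4: DROP (t<7-1); WM=7
i=9 t=10 v=2: → [10,13); WM=7
i=10 t=11 v=5: → [10,14); WM=8
i=11 t=11 v=8: → [10,14); WM=8
i=12 t=18 v=7: → [18,21); WM=15
i=13 t=14 v=1: → [14,17); WM=15
i=14 t=11 v=6: DROP (t<15-1); WM=15
i=15 t=19 v=3: → [18,22); WM=16
i=16 t=19 v=4: → [18,22); WM=16

[0,9)=7 [10,14)=8 [14,17)=1 [18,22)=7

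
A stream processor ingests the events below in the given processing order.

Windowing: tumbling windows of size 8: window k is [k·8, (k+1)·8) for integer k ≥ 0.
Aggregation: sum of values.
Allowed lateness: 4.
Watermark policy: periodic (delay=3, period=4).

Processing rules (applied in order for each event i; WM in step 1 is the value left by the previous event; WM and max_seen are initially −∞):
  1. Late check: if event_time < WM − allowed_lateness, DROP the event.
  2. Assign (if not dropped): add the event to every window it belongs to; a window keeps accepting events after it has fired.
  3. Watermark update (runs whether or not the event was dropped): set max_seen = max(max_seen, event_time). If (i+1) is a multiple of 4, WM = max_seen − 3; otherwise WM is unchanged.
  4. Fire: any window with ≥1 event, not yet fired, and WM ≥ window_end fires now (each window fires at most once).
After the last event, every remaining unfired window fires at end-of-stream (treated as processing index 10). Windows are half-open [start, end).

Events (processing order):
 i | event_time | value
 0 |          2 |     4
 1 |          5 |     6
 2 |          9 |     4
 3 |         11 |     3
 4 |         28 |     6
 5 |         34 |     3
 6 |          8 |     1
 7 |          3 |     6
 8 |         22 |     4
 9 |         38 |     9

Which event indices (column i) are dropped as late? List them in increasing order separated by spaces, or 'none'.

7 8

i=0 t=2 v=4: → [0,8); WM=−∞
i=1 t=5 v=6: → [0,8); WM=−∞
i=2 t=9 v=4: → [8,16); WM=−∞
i=3 t=11 v=3: → [8,16); WM=8; [0,8) fires=10
i=4 t=28 v=6: → [24,32); WM=8
i=5 t=34 v=3: → [32,40); WM=8
i=6 t=8 v=1: → [8,16); WM=8
i=7 t=3 v=6: DROP (t<8-4); WM=31; [8,16) fires=8
i=8 t=22 v=4: DROP (t<31-4); WM=31
i=9 t=38 v=9: → [32,40); WM=31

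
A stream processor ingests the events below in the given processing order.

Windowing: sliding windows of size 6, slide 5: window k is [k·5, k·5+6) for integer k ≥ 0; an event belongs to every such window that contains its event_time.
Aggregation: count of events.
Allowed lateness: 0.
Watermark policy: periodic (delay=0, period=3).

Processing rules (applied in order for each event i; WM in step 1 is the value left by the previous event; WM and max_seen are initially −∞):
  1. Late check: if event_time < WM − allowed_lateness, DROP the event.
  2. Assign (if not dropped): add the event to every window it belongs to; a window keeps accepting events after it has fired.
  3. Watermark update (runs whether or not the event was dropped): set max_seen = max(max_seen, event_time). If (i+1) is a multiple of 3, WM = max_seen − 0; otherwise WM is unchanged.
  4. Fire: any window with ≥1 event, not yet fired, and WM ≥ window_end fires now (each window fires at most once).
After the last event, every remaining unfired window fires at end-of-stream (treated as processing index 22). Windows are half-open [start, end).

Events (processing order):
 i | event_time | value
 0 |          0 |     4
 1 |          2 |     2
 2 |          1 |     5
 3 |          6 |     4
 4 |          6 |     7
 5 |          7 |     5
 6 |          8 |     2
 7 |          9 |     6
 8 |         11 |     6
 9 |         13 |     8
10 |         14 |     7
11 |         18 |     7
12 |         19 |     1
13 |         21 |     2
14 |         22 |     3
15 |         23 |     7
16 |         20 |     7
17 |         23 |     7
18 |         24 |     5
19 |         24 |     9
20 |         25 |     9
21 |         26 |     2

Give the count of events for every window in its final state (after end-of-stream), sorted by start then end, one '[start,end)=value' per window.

i=0 t=0 v=4: → [0,6); WM=−∞
i=1 t=2 v=2: → [0,6); WM=−∞
i=2 t=1 v=5: → [0,6); WM=2
i=3 t=6 v=4: → [5,11); WM=2
i=4 t=6 v=7: → [5,11); WM=2
i=5 t=7 v=5: → [5,11); WM=7; [0,6) fires=3
i=6 t=8 v=2: → [5,11); WM=7
i=7 t=9 v=6: → [5,11); WM=7
i=8 t=11 v=6: → [10,16); WM=11; [5,11) fires=5
i=9 t=13 v=8: → [10,16); WM=11
i=10 t=14 v=7: → [10,16); WM=11
i=11 t=18 v=7: → [15,21); WM=18; [10,16) fires=3
i=12 t=19 v=1: → [15,21); WM=18
i=13 t=21 v=2: → [20,26); WM=18
i=14 t=22 v=3: → [20,26); WM=22; [15,21) fires=2
i=15 t=23 v=7: → [20,26); WM=22
i=16 t=20 v=7: DROP (t<22-0); WM=22
i=17 t=23 v=7: → [20,26); WM=23
i=18 t=24 v=5: → [20,26); WM=23
i=19 t=24 v=9: → [20,26); WM=23
i=20 t=25 v=9: → [25,31),[20,26); WM=25
i=21 t=26 v=2: → [25,31); WM=25

[0,6)=3 [5,11)=5 [10,16)=3 [15,21)=2 [20,26)=7 [25,31)=2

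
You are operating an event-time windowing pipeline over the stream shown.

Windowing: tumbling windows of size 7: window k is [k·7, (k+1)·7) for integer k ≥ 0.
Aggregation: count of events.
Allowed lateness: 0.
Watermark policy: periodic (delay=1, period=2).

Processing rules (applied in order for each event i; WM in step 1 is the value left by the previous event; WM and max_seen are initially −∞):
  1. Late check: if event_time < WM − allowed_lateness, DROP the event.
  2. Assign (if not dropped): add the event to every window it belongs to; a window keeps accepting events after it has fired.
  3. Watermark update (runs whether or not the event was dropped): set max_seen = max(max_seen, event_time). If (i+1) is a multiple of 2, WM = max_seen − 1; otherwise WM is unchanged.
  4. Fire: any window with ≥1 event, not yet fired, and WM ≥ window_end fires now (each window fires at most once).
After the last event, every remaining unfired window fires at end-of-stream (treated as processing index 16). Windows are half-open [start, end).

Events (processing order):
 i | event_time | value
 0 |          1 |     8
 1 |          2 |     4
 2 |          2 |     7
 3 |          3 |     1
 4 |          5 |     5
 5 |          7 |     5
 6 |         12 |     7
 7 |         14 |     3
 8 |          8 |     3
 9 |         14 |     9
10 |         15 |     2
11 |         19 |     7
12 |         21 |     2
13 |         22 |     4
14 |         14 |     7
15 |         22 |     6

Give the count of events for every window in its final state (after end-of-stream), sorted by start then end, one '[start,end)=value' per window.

[0,7)=5 [7,14)=2 [14,21)=4 [21,28)=3

i=0 t=1 v=8: → [0,7); WM=−∞
i=1 t=2 v=4: → [0,7); WM=1
i=2 t=2 v=7: → [0,7); WM=1
i=3 t=3 v=1: → [0,7); WM=2
i=4 t=5 v=5: → [0,7); WM=2
i=5 t=7 v=5: → [7,14); WM=6
i=6 t=12 v=7: → [7,14); WM=6
i=7 t=14 v=3: → [14,21); WM=13; [0,7) fires=5
i=8 t=8 v=3: DROP (t<13-0); WM=13
i=9 t=14 v=9: → [14,21); WM=13
i=10 t=15 v=2: → [14,21); WM=13
i=11 t=19 v=7: → [14,21); WM=18; [7,14) fires=2
i=12 t=21 v=2: → [21,28); WM=18
i=13 t=22 v=4: → [21,28); WM=21; [14,21) fires=4
i=14 t=14 v=7: DROP (t<21-0); WM=21
i=15 t=22 v=6: → [21,28); WM=21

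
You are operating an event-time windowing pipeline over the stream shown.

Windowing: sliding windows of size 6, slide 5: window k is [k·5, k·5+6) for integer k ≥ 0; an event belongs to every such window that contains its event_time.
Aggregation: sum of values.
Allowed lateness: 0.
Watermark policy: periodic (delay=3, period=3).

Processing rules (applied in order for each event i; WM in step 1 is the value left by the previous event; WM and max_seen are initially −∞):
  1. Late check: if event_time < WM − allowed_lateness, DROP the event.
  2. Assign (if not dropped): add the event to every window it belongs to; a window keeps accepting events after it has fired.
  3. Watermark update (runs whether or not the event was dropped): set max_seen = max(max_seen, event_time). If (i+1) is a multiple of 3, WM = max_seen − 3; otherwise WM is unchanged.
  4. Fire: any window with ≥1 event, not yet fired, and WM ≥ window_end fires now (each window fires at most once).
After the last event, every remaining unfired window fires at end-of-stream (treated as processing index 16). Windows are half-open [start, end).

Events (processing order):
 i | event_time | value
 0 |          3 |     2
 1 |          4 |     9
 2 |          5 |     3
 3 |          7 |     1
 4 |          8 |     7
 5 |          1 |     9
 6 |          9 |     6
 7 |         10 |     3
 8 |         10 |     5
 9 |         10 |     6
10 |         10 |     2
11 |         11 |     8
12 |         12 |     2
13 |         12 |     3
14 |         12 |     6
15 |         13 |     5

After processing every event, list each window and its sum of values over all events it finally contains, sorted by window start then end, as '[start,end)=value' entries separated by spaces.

i=0 t=3 v=2: → [0,6); WM=−∞
i=1 t=4 v=9: → [0,6); WM=−∞
i=2 t=5 v=3: → [5,11),[0,6); WM=2
i=3 t=7 v=1: → [5,11); WM=2
i=4 t=8 v=7: → [5,11); WM=2
i=5 t=1 v=9: DROP (t<2-0); WM=5
i=6 t=9 v=6: → [5,11); WM=5
i=7 t=10 v=3: → [10,16),[5,11); WM=5
i=8 t=10 v=5: → [10,16),[5,11); WM=7; [0,6) fires=14
i=9 t=10 v=6: → [10,16),[5,11); WM=7
i=10 t=10 v=2: → [10,16),[5,11); WM=7
i=11 t=11 v=8: → [10,16); WM=8
i=12 t=12 v=2: → [10,16); WM=8
i=13 t=12 v=3: → [10,16); WM=8
i=14 t=12 v=6: → [10,16); WM=9
i=15 t=13 v=5: → [10,16); WM=9

[0,6)=14 [5,11)=33 [10,16)=40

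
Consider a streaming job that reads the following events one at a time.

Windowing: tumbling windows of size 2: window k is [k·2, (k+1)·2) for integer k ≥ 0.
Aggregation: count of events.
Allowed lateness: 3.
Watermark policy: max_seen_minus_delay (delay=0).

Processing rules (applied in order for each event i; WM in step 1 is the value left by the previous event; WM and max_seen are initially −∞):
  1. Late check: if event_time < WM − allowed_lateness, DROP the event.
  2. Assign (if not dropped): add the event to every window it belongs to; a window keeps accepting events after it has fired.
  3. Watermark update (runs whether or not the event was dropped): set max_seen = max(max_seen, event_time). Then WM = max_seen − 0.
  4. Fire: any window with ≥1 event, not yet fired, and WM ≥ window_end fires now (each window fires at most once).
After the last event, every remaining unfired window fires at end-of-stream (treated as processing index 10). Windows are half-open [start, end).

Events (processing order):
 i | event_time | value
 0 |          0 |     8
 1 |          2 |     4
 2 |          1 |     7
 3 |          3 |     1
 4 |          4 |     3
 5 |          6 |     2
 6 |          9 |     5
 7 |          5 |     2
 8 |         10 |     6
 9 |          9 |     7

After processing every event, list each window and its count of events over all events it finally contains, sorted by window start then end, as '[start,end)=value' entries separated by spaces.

[0,2)=2 [2,4)=2 [4,6)=1 [6,8)=1 [8,10)=2 [10,12)=1

i=0 t=0 v=8: → [0,2); WM=0
i=1 t=2 v=4: → [2,4); WM=2; [0,2) fires=1
i=2 t=1 v=7: → [0,2); WM=2
i=3 t=3 v=1: → [2,4); WM=3
i=4 t=4 v=3: → [4,6); WM=4; [2,4) fires=2
i=5 t=6 v=2: → [6,8); WM=6; [4,6) fires=1
i=6 t=9 v=5: → [8,10); WM=9; [6,8) fires=1
i=7 t=5 v=2: DROP (t<9-3); WM=9
i=8 t=10 v=6: → [10,12); WM=10; [8,10) fires=1
i=9 t=9 v=7: → [8,10); WM=10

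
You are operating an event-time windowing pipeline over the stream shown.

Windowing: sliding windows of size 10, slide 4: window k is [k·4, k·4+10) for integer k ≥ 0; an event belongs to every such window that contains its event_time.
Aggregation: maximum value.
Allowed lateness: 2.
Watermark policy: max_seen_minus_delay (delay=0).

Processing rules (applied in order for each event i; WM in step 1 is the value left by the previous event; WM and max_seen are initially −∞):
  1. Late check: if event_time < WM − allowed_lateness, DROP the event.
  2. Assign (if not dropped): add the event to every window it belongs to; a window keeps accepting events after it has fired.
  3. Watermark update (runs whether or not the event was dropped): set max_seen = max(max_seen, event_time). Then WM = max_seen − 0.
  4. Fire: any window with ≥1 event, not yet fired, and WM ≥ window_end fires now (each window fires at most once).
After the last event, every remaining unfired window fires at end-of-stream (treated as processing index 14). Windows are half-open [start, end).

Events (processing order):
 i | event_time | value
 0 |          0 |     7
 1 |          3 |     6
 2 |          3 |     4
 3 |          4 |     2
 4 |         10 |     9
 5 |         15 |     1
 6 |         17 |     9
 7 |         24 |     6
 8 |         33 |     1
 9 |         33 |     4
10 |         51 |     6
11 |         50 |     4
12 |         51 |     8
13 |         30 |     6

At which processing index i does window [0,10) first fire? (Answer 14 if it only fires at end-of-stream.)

i=0 t=0 v=7: → [0,10); WM=0
i=1 t=3 v=6: → [0,10); WM=3
i=2 t=3 v=4: → [0,10); WM=3
i=3 t=4 v=2: → [4,14),[0,10); WM=4
i=4 t=10 v=9: → [8,18),[4,14); WM=10; [0,10) fires=7
i=5 t=15 v=1: → [12,22),[8,18); WM=15; [4,14) fires=9
i=6 t=17 v=9: → [16,26),[12,22),[8,18); WM=17
i=7 t=24 v=6: → [24,34),[20,30),[16,26); WM=24; [8,18) fires=9 [12,22) fires=9
i=8 t=33 v=1: → [32,42),[28,38),[24,34); WM=33; [16,26) fires=9 [20,30) fires=6
i=9 t=33 v=4: → [32,42),[28,38),[24,34); WM=33
i=10 t=51 v=6: → [48,58),[44,54); WM=51; [24,34) fires=6 [28,38) fires=4 [32,42) fires=4
i=11 t=50 v=4: → [48,58),[44,54); WM=51
i=12 t=51 v=8: → [48,58),[44,54); WM=51
i=13 t=30 v=6: DROP (t<51-2); WM=51

4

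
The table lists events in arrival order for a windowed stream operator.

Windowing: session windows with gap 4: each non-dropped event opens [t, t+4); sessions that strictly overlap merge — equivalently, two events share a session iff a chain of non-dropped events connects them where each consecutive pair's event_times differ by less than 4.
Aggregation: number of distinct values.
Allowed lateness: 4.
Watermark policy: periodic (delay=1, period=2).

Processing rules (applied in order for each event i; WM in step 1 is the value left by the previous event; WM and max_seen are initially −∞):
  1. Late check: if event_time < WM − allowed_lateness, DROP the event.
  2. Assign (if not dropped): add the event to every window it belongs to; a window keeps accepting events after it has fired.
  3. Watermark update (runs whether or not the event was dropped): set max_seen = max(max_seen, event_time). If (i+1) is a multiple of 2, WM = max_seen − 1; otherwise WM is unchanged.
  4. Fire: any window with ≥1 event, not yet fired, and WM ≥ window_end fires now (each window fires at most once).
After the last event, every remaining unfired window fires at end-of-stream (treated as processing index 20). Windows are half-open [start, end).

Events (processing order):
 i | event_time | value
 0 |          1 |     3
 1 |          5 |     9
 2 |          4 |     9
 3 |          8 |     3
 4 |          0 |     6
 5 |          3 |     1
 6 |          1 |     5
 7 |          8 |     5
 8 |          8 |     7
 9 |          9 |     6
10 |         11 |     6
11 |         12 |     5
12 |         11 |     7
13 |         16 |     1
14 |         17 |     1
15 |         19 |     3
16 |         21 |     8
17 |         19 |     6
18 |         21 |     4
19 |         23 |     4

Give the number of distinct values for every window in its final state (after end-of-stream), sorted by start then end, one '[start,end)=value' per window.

[1,16)=6 [16,27)=5

i=0 t=1 v=3: → [1,5); WM=−∞
i=1 t=5 v=9: → [5,9); WM=4
i=2 t=4 v=9: → [1,9); WM=4
i=3 t=8 v=3: → [1,12); WM=7
i=4 t=0 v=6: DROP (t<7-4); WM=7
i=5 t=3 v=1: → [1,12); WM=7
i=6 t=1 v=5: DROP (t<7-4); WM=7
i=7 t=8 v=5: → [1,12); WM=7
i=8 t=8 v=7: → [1,12); WM=7
i=9 t=9 v=6: → [1,13); WM=8
i=10 t=11 v=6: → [1,15); WM=8
i=11 t=12 v=5: → [1,16); WM=11
i=12 t=11 v=7: → [1,16); WM=11
i=13 t=16 v=1: → [16,20); WM=15
i=14 t=17 v=1: → [16,21); WM=15
i=15 t=19 v=3: → [16,23); WM=18
i=16 t=21 v=8: → [16,25); WM=18
i=17 t=19 v=6: → [16,25); WM=20
i=18 t=21 v=4: → [16,25); WM=20
i=19 t=23 v=4: → [16,27); WM=22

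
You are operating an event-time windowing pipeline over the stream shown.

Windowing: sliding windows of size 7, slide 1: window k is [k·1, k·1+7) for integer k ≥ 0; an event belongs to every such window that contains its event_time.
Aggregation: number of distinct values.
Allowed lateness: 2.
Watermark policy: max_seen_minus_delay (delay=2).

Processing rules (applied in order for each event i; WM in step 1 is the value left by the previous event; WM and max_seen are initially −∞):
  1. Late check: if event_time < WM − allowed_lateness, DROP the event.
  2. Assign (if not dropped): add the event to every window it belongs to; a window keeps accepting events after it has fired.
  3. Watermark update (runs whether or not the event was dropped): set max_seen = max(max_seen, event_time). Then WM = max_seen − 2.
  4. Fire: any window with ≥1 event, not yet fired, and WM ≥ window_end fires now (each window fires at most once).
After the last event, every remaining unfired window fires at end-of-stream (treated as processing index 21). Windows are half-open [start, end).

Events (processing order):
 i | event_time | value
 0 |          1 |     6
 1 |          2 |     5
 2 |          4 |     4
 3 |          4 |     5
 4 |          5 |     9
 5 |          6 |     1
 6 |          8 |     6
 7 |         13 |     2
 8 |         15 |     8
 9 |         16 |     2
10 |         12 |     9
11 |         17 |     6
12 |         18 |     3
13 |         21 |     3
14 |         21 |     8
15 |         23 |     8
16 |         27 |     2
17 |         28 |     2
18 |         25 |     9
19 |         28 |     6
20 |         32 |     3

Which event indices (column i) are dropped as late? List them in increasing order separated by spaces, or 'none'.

i=0 t=1 v=6: → [1,8),[0,7); WM=-1
i=1 t=2 v=5: → [2,9),[1,8),[0,7); WM=0
i=2 t=4 v=4: → [4,11),[3,10),[2,9),[1,8),[0,7); WM=2
i=3 t=4 v=5: → [4,11),[3,10),[2,9),[1,8),[0,7); WM=2
i=4 t=5 v=9: → [5,12),[4,11),[3,10),[2,9),[1,8),[0,7); WM=3
i=5 t=6 v=1: → [6,13),[5,12),[4,11),[3,10),[2,9),[1,8),[0,7); WM=4
i=6 t=8 v=6: → [8,15),[7,14),[6,13),[5,12),[4,11),[3,10),[2,9); WM=6
i=7 t=13 v=2: → [13,20),[12,19),[11,18),[10,17),[9,16),[8,15),[7,14); WM=11; [0,7) fires=5 [1,8) fires=5 [2,9) fires=5 [3,10) fires=5 [4,11) fires=5
i=8 t=15 v=8: → [15,22),[14,21),[13,20),[12,19),[11,18),[10,17),[9,16); WM=13; [5,12) fires=3 [6,13) fires=2
i=9 t=16 v=2: → [16,23),[15,22),[14,21),[13,20),[12,19),[11,18),[10,17); WM=14; [7,14) fires=2
i=10 t=12 v=9: → [12,19),[11,18),[10,17),[9,16),[8,15),[7,14),[6,13); WM=14
i=11 t=17 v=6: → [17,24),[16,23),[15,22),[14,21),[13,20),[12,19),[11,18); WM=15; [8,15) fires=3
i=12 t=18 v=3: → [18,25),[17,24),[16,23),[15,22),[14,21),[13,20),[12,19); WM=16; [9,16) fires=3
i=13 t=21 v=3: → [21,28),[20,27),[19,26),[18,25),[17,24),[16,23),[15,22); WM=19; [10,17) fires=3 [11,18) fires=4 [12,19) fires=5
i=14 t=21 v=8: → [21,28),[20,27),[19,26),[18,25),[17,24),[16,23),[15,22); WM=19
i=15 t=23 v=8: → [23,30),[22,29),[21,28),[20,27),[19,26),[18,25),[17,24); WM=21; [13,20) fires=4 [14,21) fires=4
i=16 t=27 v=2: → [27,34),[26,33),[25,32),[24,31),[23,30),[22,29),[21,28); WM=25; [15,22) fires=4 [16,23) fires=4 [17,24) fires=3 [18,25) fires=2
i=17 t=28 v=2: → [28,35),[27,34),[26,33),[25,32),[24,31),[23,30),[22,29); WM=26; [19,26) fires=2
i=18 t=25 v=9: → [25,32),[24,31),[23,30),[22,29),[21,28),[20,27),[19,26); WM=26
i=19 t=28 v=6: → [28,35),[27,34),[26,33),[25,32),[24,31),[23,30),[22,29); WM=26
i=20 t=32 v=3: → [32,39),[31,38),[30,37),[29,36),[28,35),[27,34),[26,33); WM=30; [20,27) fires=3 [21,28) fires=4 [22,29) fires=4 [23,30) fires=4

none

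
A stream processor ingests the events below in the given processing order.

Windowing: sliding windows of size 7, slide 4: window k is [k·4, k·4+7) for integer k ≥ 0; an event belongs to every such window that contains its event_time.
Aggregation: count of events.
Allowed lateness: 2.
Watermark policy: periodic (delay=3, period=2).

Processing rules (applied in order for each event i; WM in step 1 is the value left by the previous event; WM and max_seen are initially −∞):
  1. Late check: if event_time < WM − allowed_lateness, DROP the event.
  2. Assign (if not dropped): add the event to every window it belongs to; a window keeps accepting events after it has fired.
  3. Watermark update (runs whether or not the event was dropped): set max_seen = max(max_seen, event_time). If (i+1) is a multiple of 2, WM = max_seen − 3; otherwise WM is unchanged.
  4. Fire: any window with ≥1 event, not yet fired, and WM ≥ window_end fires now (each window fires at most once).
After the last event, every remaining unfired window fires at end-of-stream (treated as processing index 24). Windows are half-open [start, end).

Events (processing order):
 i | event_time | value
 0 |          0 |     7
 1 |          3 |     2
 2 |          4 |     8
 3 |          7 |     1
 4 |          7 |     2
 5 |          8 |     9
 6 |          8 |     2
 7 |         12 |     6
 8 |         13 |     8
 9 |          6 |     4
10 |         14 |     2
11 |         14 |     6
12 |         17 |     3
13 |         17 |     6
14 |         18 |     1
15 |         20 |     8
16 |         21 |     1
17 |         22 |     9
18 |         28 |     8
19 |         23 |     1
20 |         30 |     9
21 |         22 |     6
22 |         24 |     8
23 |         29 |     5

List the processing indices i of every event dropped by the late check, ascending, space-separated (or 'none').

i=0 t=0 v=7: → [0,7); WM=−∞
i=1 t=3 v=2: → [0,7); WM=0
i=2 t=4 v=8: → [4,11),[0,7); WM=0
i=3 t=7 v=1: → [4,11); WM=4
i=4 t=7 v=2: → [4,11); WM=4
i=5 t=8 v=9: → [8,15),[4,11); WM=5
i=6 t=8 v=2: → [8,15),[4,11); WM=5
i=7 t=12 v=6: → [12,19),[8,15); WM=9; [0,7) fires=3
i=8 t=13 v=8: → [12,19),[8,15); WM=9
i=9 t=6 v=4: DROP (t<9-2); WM=10
i=10 t=14 v=2: → [12,19),[8,15); WM=10
i=11 t=14 v=6: → [12,19),[8,15); WM=11; [4,11) fires=5
i=12 t=17 v=3: → [16,23),[12,19); WM=11
i=13 t=17 v=6: → [16,23),[12,19); WM=14
i=14 t=18 v=1: → [16,23),[12,19); WM=14
i=15 t=20 v=8: → [20,27),[16,23); WM=17; [8,15) fires=6
i=16 t=21 v=1: → [20,27),[16,23); WM=17
i=17 t=22 v=9: → [20,27),[16,23); WM=19; [12,19) fires=7
i=18 t=28 v=8: → [28,35),[24,31); WM=19
i=19 t=23 v=1: → [20,27); WM=25; [16,23) fires=6
i=20 t=30 v=9: → [28,35),[24,31); WM=25
i=21 t=22 v=6: DROP (t<25-2); WM=27; [20,27) fires=4
i=22 t=24 v=8: DROP (t<27-2); WM=27
i=23 t=29 v=5: → [28,35),[24,31); WM=27

9 21 22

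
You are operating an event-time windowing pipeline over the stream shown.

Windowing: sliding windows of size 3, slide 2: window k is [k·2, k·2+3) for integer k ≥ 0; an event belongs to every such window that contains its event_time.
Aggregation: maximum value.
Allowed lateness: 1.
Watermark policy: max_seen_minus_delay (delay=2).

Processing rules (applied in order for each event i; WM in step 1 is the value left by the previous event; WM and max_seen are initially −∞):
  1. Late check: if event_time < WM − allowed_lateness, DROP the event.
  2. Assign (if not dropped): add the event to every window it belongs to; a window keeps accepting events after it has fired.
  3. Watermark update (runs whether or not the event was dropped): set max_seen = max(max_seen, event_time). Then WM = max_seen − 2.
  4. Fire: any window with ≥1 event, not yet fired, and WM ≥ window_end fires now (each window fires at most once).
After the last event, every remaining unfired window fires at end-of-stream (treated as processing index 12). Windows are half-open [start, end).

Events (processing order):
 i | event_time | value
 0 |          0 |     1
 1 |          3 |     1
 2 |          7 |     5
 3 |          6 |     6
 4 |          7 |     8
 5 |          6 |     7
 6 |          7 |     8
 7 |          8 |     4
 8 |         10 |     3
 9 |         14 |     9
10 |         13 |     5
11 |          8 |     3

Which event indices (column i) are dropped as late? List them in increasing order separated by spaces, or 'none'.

11

i=0 t=0 v=1: → [0,3); WM=-2
i=1 t=3 v=1: → [2,5); WM=1
i=2 t=7 v=5: → [6,9); WM=5; [0,3) fires=1 [2,5) fires=1
i=3 t=6 v=6: → [6,9),[4,7); WM=5
i=4 t=7 v=8: → [6,9); WM=5
i=5 t=6 v=7: → [6,9),[4,7); WM=5
i=6 t=7 v=8: → [6,9); WM=5
i=7 t=8 v=4: → [8,11),[6,9); WM=6
i=8 t=10 v=3: → [10,13),[8,11); WM=8; [4,7) fires=7
i=9 t=14 v=9: → [14,17),[12,15); WM=12; [6,9) fires=8 [8,11) fires=4
i=10 t=13 v=5: → [12,15); WM=12
i=11 t=8 v=3: DROP (t<12-1); WM=12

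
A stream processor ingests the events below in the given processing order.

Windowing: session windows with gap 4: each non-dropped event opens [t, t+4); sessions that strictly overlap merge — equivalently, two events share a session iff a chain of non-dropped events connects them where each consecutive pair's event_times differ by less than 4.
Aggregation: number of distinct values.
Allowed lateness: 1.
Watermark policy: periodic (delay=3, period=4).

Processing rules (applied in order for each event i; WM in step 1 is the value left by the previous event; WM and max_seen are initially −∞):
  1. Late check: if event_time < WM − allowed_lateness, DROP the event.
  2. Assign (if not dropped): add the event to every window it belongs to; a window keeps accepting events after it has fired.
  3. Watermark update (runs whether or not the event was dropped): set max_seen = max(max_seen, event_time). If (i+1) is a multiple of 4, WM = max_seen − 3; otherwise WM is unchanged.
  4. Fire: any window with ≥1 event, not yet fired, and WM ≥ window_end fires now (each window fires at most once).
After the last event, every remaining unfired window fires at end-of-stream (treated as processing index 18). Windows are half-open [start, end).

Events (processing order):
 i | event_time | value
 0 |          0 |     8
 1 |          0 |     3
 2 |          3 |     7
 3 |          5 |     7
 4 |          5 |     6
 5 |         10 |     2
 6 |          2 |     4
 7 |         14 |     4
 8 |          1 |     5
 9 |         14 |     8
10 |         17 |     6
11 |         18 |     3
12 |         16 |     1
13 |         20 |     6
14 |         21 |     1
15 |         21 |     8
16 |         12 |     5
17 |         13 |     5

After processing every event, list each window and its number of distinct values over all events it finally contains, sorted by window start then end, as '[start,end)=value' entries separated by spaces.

[0,9)=5 [10,14)=1 [14,25)=5

i=0 t=0 v=8: → [0,4); WM=−∞
i=1 t=0 v=3: → [0,4); WM=−∞
i=2 t=3 v=7: → [0,7); WM=−∞
i=3 t=5 v=7: → [0,9); WM=2
i=4 t=5 v=6: → [0,9); WM=2
i=5 t=10 v=2: → [10,14); WM=2
i=6 t=2 v=4: → [0,9); WM=2
i=7 t=14 v=4: → [14,18); WM=11
i=8 t=1 v=5: DROP (t<11-1); WM=11
i=9 t=14 v=8: → [14,18); WM=11
i=10 t=17 v=6: → [14,21); WM=11
i=11 t=18 v=3: → [14,22); WM=15
i=12 t=16 v=1: → [14,22); WM=15
i=13 t=20 v=6: → [14,24); WM=15
i=14 t=21 v=1: → [14,25); WM=15
i=15 t=21 v=8: → [14,25); WM=18
i=16 t=12 v=5: DROP (t<18-1); WM=18
i=17 t=13 v=5: DROP (t<18-1); WM=18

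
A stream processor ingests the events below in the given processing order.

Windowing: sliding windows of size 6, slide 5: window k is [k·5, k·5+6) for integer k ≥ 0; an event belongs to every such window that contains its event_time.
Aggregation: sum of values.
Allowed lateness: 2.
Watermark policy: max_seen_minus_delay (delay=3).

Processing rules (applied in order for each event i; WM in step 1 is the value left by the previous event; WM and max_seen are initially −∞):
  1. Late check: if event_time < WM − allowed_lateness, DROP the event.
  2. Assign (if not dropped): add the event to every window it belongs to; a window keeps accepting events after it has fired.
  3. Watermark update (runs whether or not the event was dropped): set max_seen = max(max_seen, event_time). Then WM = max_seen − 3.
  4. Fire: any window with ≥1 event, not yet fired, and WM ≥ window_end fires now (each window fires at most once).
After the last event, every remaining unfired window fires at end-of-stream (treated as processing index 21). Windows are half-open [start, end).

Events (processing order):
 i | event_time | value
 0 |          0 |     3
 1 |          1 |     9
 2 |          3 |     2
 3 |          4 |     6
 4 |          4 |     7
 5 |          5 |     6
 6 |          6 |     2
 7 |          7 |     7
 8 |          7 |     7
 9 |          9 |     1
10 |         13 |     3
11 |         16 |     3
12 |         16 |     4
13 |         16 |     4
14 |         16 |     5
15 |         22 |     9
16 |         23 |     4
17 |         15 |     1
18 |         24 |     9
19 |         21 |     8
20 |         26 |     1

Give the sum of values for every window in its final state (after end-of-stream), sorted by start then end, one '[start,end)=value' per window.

[0,6)=33 [5,11)=23 [10,16)=3 [15,21)=16 [20,26)=30 [25,31)=1

i=0 t=0 v=3: → [0,6); WM=-3
i=1 t=1 v=9: → [0,6); WM=-2
i=2 t=3 v=2: → [0,6); WM=0
i=3 t=4 v=6: → [0,6); WM=1
i=4 t=4 v=7: → [0,6); WM=1
i=5 t=5 v=6: → [5,11),[0,6); WM=2
i=6 t=6 v=2: → [5,11); WM=3
i=7 t=7 v=7: → [5,11); WM=4
i=8 t=7 v=7: → [5,11); WM=4
i=9 t=9 v=1: → [5,11); WM=6; [0,6) fires=33
i=10 t=13 v=3: → [10,16); WM=10
i=11 t=16 v=3: → [15,21); WM=13; [5,11) fires=23
i=12 t=16 v=4: → [15,21); WM=13
i=13 t=16 v=4: → [15,21); WM=13
i=14 t=16 v=5: → [15,21); WM=13
i=15 t=22 v=9: → [20,26); WM=19; [10,16) fires=3
i=16 t=23 v=4: → [20,26); WM=20
i=17 t=15 v=1: DROP (t<20-2); WM=20
i=18 t=24 v=9: → [20,26); WM=21; [15,21) fires=16
i=19 t=21 v=8: → [20,26); WM=21
i=20 t=26 v=1: → [25,31); WM=23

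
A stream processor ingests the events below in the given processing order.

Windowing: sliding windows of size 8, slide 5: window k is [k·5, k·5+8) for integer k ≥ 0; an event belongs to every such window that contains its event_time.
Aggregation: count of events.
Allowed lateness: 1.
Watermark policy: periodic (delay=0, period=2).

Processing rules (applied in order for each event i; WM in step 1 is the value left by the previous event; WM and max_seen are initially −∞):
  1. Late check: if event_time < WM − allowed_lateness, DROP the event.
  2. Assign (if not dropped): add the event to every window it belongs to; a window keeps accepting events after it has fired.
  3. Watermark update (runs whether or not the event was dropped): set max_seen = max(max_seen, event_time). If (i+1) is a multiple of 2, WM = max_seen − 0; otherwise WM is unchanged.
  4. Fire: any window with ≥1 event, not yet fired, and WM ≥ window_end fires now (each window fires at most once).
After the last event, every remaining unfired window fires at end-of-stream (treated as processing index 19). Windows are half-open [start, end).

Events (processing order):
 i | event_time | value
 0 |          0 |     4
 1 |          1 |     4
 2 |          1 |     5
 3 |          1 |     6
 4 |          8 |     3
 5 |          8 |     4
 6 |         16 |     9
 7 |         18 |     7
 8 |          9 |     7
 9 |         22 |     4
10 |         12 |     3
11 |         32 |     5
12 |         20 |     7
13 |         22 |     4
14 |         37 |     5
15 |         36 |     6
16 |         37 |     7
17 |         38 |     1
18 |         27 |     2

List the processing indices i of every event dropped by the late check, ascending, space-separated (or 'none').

8 10 12 13 18

i=0 t=0 v=4: → [0,8); WM=−∞
i=1 t=1 v=4: → [0,8); WM=1
i=2 t=1 v=5: → [0,8); WM=1
i=3 t=1 v=6: → [0,8); WM=1
i=4 t=8 v=3: → [5,13); WM=1
i=5 t=8 v=4: → [5,13); WM=8; [0,8) fires=4
i=6 t=16 v=9: → [15,23),[10,18); WM=8
i=7 t=18 v=7: → [15,23); WM=18; [5,13) fires=2 [10,18) fires=1
i=8 t=9 v=7: DROP (t<18-1); WM=18
i=9 t=22 v=4: → [20,28),[15,23); WM=22
i=10 t=12 v=3: DROP (t<22-1); WM=22
i=11 t=32 v=5: → [30,38),[25,33); WM=32; [15,23) fires=3 [20,28) fires=1
i=12 t=20 v=7: DROP (t<32-1); WM=32
i=13 t=22 v=4: DROP (t<32-1); WM=32
i=14 t=37 v=5: → [35,43),[30,38); WM=32
i=15 t=36 v=6: → [35,43),[30,38); WM=37; [25,33) fires=1
i=16 t=37 v=7: → [35,43),[30,38); WM=37
i=17 t=38 v=1: → [35,43); WM=38; [30,38) fires=4
i=18 t=27 v=2: DROP (t<38-1); WM=38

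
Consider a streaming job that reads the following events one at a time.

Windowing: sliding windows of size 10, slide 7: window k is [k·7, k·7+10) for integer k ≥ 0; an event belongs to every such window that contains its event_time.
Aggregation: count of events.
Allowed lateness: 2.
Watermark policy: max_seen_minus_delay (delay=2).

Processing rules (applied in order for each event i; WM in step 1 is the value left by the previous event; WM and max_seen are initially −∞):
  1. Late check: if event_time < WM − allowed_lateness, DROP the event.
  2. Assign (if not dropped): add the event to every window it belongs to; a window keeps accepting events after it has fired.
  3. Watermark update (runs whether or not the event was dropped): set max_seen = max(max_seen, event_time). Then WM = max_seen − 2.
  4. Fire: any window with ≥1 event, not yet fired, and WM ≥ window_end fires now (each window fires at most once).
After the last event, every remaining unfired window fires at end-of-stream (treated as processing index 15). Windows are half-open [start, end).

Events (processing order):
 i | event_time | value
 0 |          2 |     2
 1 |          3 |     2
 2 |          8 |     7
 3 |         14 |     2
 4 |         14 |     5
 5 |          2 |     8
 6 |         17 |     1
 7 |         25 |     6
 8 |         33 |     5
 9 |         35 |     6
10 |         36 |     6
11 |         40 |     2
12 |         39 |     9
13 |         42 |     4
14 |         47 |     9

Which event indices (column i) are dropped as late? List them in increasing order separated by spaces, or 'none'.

i=0 t=2 v=2: → [0,10); WM=0
i=1 t=3 v=2: → [0,10); WM=1
i=2 t=8 v=7: → [7,17),[0,10); WM=6
i=3 t=14 v=2: → [14,24),[7,17); WM=12; [0,10) fires=3
i=4 t=14 v=5: → [14,24),[7,17); WM=12
i=5 t=2 v=8: DROP (t<12-2); WM=12
i=6 t=17 v=1: → [14,24); WM=15
i=7 t=25 v=6: → [21,31); WM=23; [7,17) fires=3
i=8 t=33 v=5: → [28,38); WM=31; [14,24) fires=3 [21,31) fires=1
i=9 t=35 v=6: → [35,45),[28,38); WM=33
i=10 t=36 v=6: → [35,45),[28,38); WM=34
i=11 t=40 v=2: → [35,45); WM=38; [28,38) fires=3
i=12 t=39 v=9: → [35,45); WM=38
i=13 t=42 v=4: → [42,52),[35,45); WM=40
i=14 t=47 v=9: → [42,52); WM=45; [35,45) fires=5

5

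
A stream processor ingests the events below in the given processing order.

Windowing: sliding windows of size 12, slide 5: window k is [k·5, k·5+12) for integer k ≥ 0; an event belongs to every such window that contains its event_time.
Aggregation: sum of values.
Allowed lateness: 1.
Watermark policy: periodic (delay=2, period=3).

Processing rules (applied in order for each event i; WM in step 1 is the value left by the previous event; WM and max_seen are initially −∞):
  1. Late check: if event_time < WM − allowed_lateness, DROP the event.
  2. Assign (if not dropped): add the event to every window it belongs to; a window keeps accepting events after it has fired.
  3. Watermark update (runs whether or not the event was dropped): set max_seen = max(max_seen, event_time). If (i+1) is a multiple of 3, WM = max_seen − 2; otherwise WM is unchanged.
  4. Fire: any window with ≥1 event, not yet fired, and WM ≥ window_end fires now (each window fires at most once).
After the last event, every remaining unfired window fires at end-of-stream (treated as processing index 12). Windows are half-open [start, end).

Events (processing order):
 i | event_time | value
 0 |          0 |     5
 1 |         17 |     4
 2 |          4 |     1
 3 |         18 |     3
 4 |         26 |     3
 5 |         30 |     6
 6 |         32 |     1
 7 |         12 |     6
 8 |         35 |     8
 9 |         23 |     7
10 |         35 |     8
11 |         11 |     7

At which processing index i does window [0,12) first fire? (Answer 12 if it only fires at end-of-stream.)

i=0 t=0 v=5: → [0,12); WM=−∞
i=1 t=17 v=4: → [15,27),[10,22); WM=−∞
i=2 t=4 v=1: → [0,12); WM=15; [0,12) fires=6
i=3 t=18 v=3: → [15,27),[10,22); WM=15
i=4 t=26 v=3: → [25,37),[20,32),[15,27); WM=15
i=5 t=30 v=6: → [30,42),[25,37),[20,32); WM=28; [10,22) fires=7 [15,27) fires=10
i=6 t=32 v=1: → [30,42),[25,37); WM=28
i=7 t=12 v=6: DROP (t<28-1); WM=28
i=8 t=35 v=8: → [35,47),[30,42),[25,37); WM=33; [20,32) fires=9
i=9 t=23 v=7: DROP (t<33-1); WM=33
i=10 t=35 v=8: → [35,47),[30,42),[25,37); WM=33
i=11 t=11 v=7: DROP (t<33-1); WM=33

2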